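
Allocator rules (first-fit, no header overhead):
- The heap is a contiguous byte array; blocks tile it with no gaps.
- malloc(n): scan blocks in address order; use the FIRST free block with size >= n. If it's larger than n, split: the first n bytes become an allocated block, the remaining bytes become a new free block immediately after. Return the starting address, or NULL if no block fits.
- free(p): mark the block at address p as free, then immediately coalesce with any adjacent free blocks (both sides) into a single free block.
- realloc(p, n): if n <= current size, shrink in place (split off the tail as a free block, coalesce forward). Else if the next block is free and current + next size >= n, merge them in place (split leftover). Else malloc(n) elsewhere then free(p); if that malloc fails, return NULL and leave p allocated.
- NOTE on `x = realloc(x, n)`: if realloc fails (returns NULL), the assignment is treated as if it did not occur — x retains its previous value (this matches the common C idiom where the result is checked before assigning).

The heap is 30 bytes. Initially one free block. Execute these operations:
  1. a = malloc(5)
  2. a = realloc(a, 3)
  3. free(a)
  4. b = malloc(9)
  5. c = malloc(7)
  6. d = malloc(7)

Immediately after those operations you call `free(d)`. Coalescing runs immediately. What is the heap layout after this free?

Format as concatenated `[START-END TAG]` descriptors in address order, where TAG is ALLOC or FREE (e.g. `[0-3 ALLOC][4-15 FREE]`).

Answer: [0-8 ALLOC][9-15 ALLOC][16-29 FREE]

Derivation:
Op 1: a = malloc(5) -> a = 0; heap: [0-4 ALLOC][5-29 FREE]
Op 2: a = realloc(a, 3) -> a = 0; heap: [0-2 ALLOC][3-29 FREE]
Op 3: free(a) -> (freed a); heap: [0-29 FREE]
Op 4: b = malloc(9) -> b = 0; heap: [0-8 ALLOC][9-29 FREE]
Op 5: c = malloc(7) -> c = 9; heap: [0-8 ALLOC][9-15 ALLOC][16-29 FREE]
Op 6: d = malloc(7) -> d = 16; heap: [0-8 ALLOC][9-15 ALLOC][16-22 ALLOC][23-29 FREE]
free(d): d = 16 -> block [16-22 ALLOC]; mark free, coalesce with adjacent free neighbors -> [0-8 ALLOC][9-15 ALLOC][16-29 FREE]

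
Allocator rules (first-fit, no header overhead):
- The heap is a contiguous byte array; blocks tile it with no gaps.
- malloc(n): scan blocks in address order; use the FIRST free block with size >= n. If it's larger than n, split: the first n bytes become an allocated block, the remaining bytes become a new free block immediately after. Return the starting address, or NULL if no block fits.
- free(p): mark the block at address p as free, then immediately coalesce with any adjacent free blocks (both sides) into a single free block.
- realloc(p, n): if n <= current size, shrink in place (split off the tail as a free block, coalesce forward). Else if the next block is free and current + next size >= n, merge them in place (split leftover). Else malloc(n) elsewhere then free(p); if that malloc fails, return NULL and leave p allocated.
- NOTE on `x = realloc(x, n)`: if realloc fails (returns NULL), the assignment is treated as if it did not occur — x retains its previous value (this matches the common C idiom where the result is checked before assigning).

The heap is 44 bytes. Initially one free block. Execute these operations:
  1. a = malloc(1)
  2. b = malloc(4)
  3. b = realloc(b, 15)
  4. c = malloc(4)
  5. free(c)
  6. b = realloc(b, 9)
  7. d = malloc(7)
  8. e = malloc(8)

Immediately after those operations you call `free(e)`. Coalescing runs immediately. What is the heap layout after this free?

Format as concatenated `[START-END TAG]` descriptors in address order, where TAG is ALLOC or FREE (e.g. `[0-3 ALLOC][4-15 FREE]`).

Answer: [0-0 ALLOC][1-9 ALLOC][10-16 ALLOC][17-43 FREE]

Derivation:
Op 1: a = malloc(1) -> a = 0; heap: [0-0 ALLOC][1-43 FREE]
Op 2: b = malloc(4) -> b = 1; heap: [0-0 ALLOC][1-4 ALLOC][5-43 FREE]
Op 3: b = realloc(b, 15) -> b = 1; heap: [0-0 ALLOC][1-15 ALLOC][16-43 FREE]
Op 4: c = malloc(4) -> c = 16; heap: [0-0 ALLOC][1-15 ALLOC][16-19 ALLOC][20-43 FREE]
Op 5: free(c) -> (freed c); heap: [0-0 ALLOC][1-15 ALLOC][16-43 FREE]
Op 6: b = realloc(b, 9) -> b = 1; heap: [0-0 ALLOC][1-9 ALLOC][10-43 FREE]
Op 7: d = malloc(7) -> d = 10; heap: [0-0 ALLOC][1-9 ALLOC][10-16 ALLOC][17-43 FREE]
Op 8: e = malloc(8) -> e = 17; heap: [0-0 ALLOC][1-9 ALLOC][10-16 ALLOC][17-24 ALLOC][25-43 FREE]
free(e): e = 17 -> block [17-24 ALLOC]; mark free, coalesce with adjacent free neighbors -> [0-0 ALLOC][1-9 ALLOC][10-16 ALLOC][17-43 FREE]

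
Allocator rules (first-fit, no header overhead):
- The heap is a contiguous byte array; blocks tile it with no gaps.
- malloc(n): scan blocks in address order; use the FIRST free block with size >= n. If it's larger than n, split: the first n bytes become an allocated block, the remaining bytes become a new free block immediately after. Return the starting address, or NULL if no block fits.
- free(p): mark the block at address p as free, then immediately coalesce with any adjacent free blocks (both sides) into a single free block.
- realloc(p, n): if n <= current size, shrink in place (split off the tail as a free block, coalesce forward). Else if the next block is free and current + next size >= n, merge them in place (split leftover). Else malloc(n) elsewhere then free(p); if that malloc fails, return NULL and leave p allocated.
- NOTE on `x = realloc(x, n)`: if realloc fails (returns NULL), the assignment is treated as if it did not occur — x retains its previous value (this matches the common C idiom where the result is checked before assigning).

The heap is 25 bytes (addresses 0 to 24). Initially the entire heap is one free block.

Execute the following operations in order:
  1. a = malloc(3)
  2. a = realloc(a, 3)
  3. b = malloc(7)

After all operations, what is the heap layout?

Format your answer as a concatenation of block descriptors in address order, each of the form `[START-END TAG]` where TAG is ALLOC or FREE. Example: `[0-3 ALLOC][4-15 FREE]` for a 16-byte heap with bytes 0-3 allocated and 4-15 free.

Op 1: a = malloc(3) -> a = 0; heap: [0-2 ALLOC][3-24 FREE]
Op 2: a = realloc(a, 3) -> a = 0; heap: [0-2 ALLOC][3-24 FREE]
Op 3: b = malloc(7) -> b = 3; heap: [0-2 ALLOC][3-9 ALLOC][10-24 FREE]

Answer: [0-2 ALLOC][3-9 ALLOC][10-24 FREE]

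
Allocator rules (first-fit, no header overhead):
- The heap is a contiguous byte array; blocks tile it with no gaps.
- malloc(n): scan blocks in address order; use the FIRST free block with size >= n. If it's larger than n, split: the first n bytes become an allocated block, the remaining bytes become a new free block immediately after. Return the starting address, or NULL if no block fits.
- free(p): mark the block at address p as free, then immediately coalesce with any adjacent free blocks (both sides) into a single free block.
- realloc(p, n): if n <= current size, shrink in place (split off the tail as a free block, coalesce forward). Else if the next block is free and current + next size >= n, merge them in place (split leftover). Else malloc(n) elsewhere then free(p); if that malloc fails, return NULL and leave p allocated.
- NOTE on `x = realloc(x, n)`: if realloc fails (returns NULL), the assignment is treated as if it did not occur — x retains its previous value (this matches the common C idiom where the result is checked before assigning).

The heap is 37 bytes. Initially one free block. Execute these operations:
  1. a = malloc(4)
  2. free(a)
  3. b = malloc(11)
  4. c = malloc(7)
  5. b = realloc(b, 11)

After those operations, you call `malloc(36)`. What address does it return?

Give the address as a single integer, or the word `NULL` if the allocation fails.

Op 1: a = malloc(4) -> a = 0; heap: [0-3 ALLOC][4-36 FREE]
Op 2: free(a) -> (freed a); heap: [0-36 FREE]
Op 3: b = malloc(11) -> b = 0; heap: [0-10 ALLOC][11-36 FREE]
Op 4: c = malloc(7) -> c = 11; heap: [0-10 ALLOC][11-17 ALLOC][18-36 FREE]
Op 5: b = realloc(b, 11) -> b = 0; heap: [0-10 ALLOC][11-17 ALLOC][18-36 FREE]
malloc(36): first-fit scan over [0-10 ALLOC][11-17 ALLOC][18-36 FREE] -> NULL

Answer: NULL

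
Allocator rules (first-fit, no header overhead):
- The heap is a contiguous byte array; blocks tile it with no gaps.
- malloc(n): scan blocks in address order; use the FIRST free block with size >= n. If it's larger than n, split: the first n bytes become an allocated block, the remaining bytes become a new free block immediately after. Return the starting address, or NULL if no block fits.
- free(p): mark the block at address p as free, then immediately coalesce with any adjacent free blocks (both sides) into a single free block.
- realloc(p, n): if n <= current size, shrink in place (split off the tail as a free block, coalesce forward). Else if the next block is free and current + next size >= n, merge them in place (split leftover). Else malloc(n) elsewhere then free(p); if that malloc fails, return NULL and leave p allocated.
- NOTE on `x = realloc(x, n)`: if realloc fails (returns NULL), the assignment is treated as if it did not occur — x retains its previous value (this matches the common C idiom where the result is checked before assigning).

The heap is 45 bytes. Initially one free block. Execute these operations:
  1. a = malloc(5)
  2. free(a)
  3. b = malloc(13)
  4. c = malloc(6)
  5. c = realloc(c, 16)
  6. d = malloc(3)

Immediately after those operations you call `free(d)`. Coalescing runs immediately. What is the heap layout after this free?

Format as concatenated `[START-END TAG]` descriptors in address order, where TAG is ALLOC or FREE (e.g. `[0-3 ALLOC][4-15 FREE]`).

Op 1: a = malloc(5) -> a = 0; heap: [0-4 ALLOC][5-44 FREE]
Op 2: free(a) -> (freed a); heap: [0-44 FREE]
Op 3: b = malloc(13) -> b = 0; heap: [0-12 ALLOC][13-44 FREE]
Op 4: c = malloc(6) -> c = 13; heap: [0-12 ALLOC][13-18 ALLOC][19-44 FREE]
Op 5: c = realloc(c, 16) -> c = 13; heap: [0-12 ALLOC][13-28 ALLOC][29-44 FREE]
Op 6: d = malloc(3) -> d = 29; heap: [0-12 ALLOC][13-28 ALLOC][29-31 ALLOC][32-44 FREE]
free(d): d = 29 -> block [29-31 ALLOC]; mark free, coalesce with adjacent free neighbors -> [0-12 ALLOC][13-28 ALLOC][29-44 FREE]

Answer: [0-12 ALLOC][13-28 ALLOC][29-44 FREE]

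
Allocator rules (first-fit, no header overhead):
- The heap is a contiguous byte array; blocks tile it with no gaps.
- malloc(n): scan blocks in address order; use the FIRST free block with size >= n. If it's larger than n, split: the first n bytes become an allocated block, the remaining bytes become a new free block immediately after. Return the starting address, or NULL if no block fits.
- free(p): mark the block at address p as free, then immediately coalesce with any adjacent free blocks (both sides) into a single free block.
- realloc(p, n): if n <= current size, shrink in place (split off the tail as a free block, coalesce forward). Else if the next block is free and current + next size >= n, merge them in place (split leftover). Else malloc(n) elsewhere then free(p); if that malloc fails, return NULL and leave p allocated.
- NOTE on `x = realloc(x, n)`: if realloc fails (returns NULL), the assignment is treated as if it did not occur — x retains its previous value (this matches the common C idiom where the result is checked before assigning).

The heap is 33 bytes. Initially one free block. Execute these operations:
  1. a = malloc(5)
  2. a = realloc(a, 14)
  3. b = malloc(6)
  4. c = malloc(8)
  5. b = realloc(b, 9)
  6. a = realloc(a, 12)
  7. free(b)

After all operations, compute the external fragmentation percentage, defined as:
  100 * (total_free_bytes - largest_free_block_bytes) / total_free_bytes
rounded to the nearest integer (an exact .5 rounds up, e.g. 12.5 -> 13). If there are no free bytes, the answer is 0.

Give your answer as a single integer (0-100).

Op 1: a = malloc(5) -> a = 0; heap: [0-4 ALLOC][5-32 FREE]
Op 2: a = realloc(a, 14) -> a = 0; heap: [0-13 ALLOC][14-32 FREE]
Op 3: b = malloc(6) -> b = 14; heap: [0-13 ALLOC][14-19 ALLOC][20-32 FREE]
Op 4: c = malloc(8) -> c = 20; heap: [0-13 ALLOC][14-19 ALLOC][20-27 ALLOC][28-32 FREE]
Op 5: b = realloc(b, 9) -> NULL (b unchanged); heap: [0-13 ALLOC][14-19 ALLOC][20-27 ALLOC][28-32 FREE]
Op 6: a = realloc(a, 12) -> a = 0; heap: [0-11 ALLOC][12-13 FREE][14-19 ALLOC][20-27 ALLOC][28-32 FREE]
Op 7: free(b) -> (freed b); heap: [0-11 ALLOC][12-19 FREE][20-27 ALLOC][28-32 FREE]
Free blocks: [8 5] total_free=13 largest=8 -> 100*(13-8)/13 = 500/13 ≈ 38.462 -> rounds to 38

Answer: 38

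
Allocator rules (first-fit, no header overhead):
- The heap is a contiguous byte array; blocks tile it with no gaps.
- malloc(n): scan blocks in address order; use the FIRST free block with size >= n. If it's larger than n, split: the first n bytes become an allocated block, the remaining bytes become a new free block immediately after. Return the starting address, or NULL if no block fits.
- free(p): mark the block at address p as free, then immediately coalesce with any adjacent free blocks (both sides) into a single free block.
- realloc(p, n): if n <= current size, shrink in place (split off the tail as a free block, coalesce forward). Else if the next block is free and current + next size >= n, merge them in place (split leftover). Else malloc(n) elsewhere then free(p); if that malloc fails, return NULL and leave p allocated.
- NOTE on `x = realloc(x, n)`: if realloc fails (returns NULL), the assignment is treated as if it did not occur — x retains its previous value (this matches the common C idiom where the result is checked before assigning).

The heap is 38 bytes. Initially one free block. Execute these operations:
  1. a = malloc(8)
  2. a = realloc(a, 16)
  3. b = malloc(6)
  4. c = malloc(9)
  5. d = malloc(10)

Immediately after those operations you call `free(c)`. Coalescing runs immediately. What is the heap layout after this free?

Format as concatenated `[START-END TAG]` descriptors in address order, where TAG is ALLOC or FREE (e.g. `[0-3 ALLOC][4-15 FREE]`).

Op 1: a = malloc(8) -> a = 0; heap: [0-7 ALLOC][8-37 FREE]
Op 2: a = realloc(a, 16) -> a = 0; heap: [0-15 ALLOC][16-37 FREE]
Op 3: b = malloc(6) -> b = 16; heap: [0-15 ALLOC][16-21 ALLOC][22-37 FREE]
Op 4: c = malloc(9) -> c = 22; heap: [0-15 ALLOC][16-21 ALLOC][22-30 ALLOC][31-37 FREE]
Op 5: d = malloc(10) -> d = NULL; heap: [0-15 ALLOC][16-21 ALLOC][22-30 ALLOC][31-37 FREE]
free(c): c = 22 -> block [22-30 ALLOC]; mark free, coalesce with adjacent free neighbors -> [0-15 ALLOC][16-21 ALLOC][22-37 FREE]

Answer: [0-15 ALLOC][16-21 ALLOC][22-37 FREE]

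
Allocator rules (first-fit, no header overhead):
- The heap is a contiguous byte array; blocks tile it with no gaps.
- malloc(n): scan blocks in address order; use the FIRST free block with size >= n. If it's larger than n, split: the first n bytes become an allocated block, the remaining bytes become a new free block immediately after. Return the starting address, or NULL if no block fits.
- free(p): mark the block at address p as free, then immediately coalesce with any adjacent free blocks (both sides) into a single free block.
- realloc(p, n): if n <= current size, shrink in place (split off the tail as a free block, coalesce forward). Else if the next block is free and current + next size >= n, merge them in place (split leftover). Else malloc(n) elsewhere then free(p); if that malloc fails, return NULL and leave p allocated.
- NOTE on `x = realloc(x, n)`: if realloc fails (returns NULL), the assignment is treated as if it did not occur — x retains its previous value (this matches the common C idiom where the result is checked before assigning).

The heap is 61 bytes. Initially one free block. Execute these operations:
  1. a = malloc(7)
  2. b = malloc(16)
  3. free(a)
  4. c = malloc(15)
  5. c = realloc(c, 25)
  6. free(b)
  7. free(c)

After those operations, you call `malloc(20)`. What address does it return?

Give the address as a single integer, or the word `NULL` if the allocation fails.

Answer: 0

Derivation:
Op 1: a = malloc(7) -> a = 0; heap: [0-6 ALLOC][7-60 FREE]
Op 2: b = malloc(16) -> b = 7; heap: [0-6 ALLOC][7-22 ALLOC][23-60 FREE]
Op 3: free(a) -> (freed a); heap: [0-6 FREE][7-22 ALLOC][23-60 FREE]
Op 4: c = malloc(15) -> c = 23; heap: [0-6 FREE][7-22 ALLOC][23-37 ALLOC][38-60 FREE]
Op 5: c = realloc(c, 25) -> c = 23; heap: [0-6 FREE][7-22 ALLOC][23-47 ALLOC][48-60 FREE]
Op 6: free(b) -> (freed b); heap: [0-22 FREE][23-47 ALLOC][48-60 FREE]
Op 7: free(c) -> (freed c); heap: [0-60 FREE]
malloc(20): first-fit scan over [0-60 FREE] -> 0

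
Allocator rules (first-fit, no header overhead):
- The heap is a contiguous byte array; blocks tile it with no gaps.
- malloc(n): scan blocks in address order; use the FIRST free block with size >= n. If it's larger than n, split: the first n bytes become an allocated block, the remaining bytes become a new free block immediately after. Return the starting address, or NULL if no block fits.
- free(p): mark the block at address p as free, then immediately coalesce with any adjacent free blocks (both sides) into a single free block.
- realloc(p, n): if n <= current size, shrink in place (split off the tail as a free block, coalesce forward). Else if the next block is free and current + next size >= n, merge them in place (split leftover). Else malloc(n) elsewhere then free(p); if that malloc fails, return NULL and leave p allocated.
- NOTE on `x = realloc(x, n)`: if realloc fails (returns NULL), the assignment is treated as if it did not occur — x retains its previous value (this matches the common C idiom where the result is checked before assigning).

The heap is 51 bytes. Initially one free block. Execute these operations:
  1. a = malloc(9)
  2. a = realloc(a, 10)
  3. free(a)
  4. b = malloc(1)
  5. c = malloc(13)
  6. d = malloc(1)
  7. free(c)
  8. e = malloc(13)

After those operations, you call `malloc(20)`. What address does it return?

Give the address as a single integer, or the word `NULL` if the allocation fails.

Answer: 15

Derivation:
Op 1: a = malloc(9) -> a = 0; heap: [0-8 ALLOC][9-50 FREE]
Op 2: a = realloc(a, 10) -> a = 0; heap: [0-9 ALLOC][10-50 FREE]
Op 3: free(a) -> (freed a); heap: [0-50 FREE]
Op 4: b = malloc(1) -> b = 0; heap: [0-0 ALLOC][1-50 FREE]
Op 5: c = malloc(13) -> c = 1; heap: [0-0 ALLOC][1-13 ALLOC][14-50 FREE]
Op 6: d = malloc(1) -> d = 14; heap: [0-0 ALLOC][1-13 ALLOC][14-14 ALLOC][15-50 FREE]
Op 7: free(c) -> (freed c); heap: [0-0 ALLOC][1-13 FREE][14-14 ALLOC][15-50 FREE]
Op 8: e = malloc(13) -> e = 1; heap: [0-0 ALLOC][1-13 ALLOC][14-14 ALLOC][15-50 FREE]
malloc(20): first-fit scan over [0-0 ALLOC][1-13 ALLOC][14-14 ALLOC][15-50 FREE] -> 15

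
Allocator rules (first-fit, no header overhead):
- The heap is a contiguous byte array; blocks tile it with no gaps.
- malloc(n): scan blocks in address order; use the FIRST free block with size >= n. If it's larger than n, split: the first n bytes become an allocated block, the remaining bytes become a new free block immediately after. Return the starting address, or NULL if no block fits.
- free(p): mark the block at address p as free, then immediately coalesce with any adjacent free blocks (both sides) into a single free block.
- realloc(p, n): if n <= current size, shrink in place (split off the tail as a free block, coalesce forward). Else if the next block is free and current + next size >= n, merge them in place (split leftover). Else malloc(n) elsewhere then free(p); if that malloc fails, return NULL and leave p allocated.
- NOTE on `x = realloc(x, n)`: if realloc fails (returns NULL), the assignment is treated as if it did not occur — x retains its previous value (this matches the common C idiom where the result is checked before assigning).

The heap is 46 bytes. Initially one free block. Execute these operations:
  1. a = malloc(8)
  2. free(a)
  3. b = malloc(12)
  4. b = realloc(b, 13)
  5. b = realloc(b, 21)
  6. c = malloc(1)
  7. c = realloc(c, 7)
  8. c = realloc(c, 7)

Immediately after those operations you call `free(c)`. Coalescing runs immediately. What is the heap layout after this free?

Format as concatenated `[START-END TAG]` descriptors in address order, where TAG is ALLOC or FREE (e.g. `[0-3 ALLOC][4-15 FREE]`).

Op 1: a = malloc(8) -> a = 0; heap: [0-7 ALLOC][8-45 FREE]
Op 2: free(a) -> (freed a); heap: [0-45 FREE]
Op 3: b = malloc(12) -> b = 0; heap: [0-11 ALLOC][12-45 FREE]
Op 4: b = realloc(b, 13) -> b = 0; heap: [0-12 ALLOC][13-45 FREE]
Op 5: b = realloc(b, 21) -> b = 0; heap: [0-20 ALLOC][21-45 FREE]
Op 6: c = malloc(1) -> c = 21; heap: [0-20 ALLOC][21-21 ALLOC][22-45 FREE]
Op 7: c = realloc(c, 7) -> c = 21; heap: [0-20 ALLOC][21-27 ALLOC][28-45 FREE]
Op 8: c = realloc(c, 7) -> c = 21; heap: [0-20 ALLOC][21-27 ALLOC][28-45 FREE]
free(c): c = 21 -> block [21-27 ALLOC]; mark free, coalesce with adjacent free neighbors -> [0-20 ALLOC][21-45 FREE]

Answer: [0-20 ALLOC][21-45 FREE]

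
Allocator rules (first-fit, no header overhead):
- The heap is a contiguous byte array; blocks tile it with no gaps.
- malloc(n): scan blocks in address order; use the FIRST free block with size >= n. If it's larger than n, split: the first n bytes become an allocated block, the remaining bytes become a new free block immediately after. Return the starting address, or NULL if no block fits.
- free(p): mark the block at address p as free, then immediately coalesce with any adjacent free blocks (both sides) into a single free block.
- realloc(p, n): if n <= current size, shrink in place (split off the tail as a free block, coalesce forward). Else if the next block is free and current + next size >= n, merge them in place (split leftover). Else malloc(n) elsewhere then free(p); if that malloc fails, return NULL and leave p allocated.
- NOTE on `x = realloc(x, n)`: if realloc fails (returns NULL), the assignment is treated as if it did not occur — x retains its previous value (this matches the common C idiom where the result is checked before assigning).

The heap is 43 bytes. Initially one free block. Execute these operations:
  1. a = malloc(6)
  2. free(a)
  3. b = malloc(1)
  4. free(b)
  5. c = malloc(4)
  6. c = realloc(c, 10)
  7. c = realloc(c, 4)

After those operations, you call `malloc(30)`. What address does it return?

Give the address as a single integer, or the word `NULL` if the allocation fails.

Op 1: a = malloc(6) -> a = 0; heap: [0-5 ALLOC][6-42 FREE]
Op 2: free(a) -> (freed a); heap: [0-42 FREE]
Op 3: b = malloc(1) -> b = 0; heap: [0-0 ALLOC][1-42 FREE]
Op 4: free(b) -> (freed b); heap: [0-42 FREE]
Op 5: c = malloc(4) -> c = 0; heap: [0-3 ALLOC][4-42 FREE]
Op 6: c = realloc(c, 10) -> c = 0; heap: [0-9 ALLOC][10-42 FREE]
Op 7: c = realloc(c, 4) -> c = 0; heap: [0-3 ALLOC][4-42 FREE]
malloc(30): first-fit scan over [0-3 ALLOC][4-42 FREE] -> 4

Answer: 4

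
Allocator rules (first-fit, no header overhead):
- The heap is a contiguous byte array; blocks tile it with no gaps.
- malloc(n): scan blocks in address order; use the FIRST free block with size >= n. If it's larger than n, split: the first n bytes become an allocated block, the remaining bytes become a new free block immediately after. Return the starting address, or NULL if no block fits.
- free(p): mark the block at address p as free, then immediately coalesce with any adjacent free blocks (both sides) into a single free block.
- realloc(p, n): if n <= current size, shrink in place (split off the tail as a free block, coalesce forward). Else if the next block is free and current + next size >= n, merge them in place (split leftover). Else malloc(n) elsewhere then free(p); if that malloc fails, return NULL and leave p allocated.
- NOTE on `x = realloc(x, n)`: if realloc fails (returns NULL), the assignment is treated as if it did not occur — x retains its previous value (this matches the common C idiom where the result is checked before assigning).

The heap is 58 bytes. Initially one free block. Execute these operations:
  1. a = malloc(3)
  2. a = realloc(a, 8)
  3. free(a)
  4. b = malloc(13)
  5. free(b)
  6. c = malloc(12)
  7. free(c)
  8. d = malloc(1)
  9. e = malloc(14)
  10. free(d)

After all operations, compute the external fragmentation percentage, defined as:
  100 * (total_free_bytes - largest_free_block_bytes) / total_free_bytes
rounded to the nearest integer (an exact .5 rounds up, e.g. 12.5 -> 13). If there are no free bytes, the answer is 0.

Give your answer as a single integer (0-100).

Op 1: a = malloc(3) -> a = 0; heap: [0-2 ALLOC][3-57 FREE]
Op 2: a = realloc(a, 8) -> a = 0; heap: [0-7 ALLOC][8-57 FREE]
Op 3: free(a) -> (freed a); heap: [0-57 FREE]
Op 4: b = malloc(13) -> b = 0; heap: [0-12 ALLOC][13-57 FREE]
Op 5: free(b) -> (freed b); heap: [0-57 FREE]
Op 6: c = malloc(12) -> c = 0; heap: [0-11 ALLOC][12-57 FREE]
Op 7: free(c) -> (freed c); heap: [0-57 FREE]
Op 8: d = malloc(1) -> d = 0; heap: [0-0 ALLOC][1-57 FREE]
Op 9: e = malloc(14) -> e = 1; heap: [0-0 ALLOC][1-14 ALLOC][15-57 FREE]
Op 10: free(d) -> (freed d); heap: [0-0 FREE][1-14 ALLOC][15-57 FREE]
Free blocks: [1 43] total_free=44 largest=43 -> 100*(44-43)/44 = 100/44 ≈ 2.273 -> rounds to 2

Answer: 2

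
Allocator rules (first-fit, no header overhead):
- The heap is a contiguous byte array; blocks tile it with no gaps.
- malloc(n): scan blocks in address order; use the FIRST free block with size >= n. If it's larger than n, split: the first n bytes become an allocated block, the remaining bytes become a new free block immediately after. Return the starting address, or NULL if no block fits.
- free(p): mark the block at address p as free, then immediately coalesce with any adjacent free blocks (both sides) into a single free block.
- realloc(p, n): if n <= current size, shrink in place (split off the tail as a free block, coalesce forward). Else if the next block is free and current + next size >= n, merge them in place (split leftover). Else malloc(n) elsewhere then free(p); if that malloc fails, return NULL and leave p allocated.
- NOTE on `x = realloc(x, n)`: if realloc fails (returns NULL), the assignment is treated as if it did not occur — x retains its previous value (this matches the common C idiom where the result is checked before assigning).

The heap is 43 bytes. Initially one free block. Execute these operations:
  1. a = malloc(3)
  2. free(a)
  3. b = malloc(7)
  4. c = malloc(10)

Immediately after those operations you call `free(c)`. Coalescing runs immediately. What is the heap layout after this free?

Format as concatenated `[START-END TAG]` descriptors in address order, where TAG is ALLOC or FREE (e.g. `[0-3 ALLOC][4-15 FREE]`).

Answer: [0-6 ALLOC][7-42 FREE]

Derivation:
Op 1: a = malloc(3) -> a = 0; heap: [0-2 ALLOC][3-42 FREE]
Op 2: free(a) -> (freed a); heap: [0-42 FREE]
Op 3: b = malloc(7) -> b = 0; heap: [0-6 ALLOC][7-42 FREE]
Op 4: c = malloc(10) -> c = 7; heap: [0-6 ALLOC][7-16 ALLOC][17-42 FREE]
free(c): c = 7 -> block [7-16 ALLOC]; mark free, coalesce with adjacent free neighbors -> [0-6 ALLOC][7-42 FREE]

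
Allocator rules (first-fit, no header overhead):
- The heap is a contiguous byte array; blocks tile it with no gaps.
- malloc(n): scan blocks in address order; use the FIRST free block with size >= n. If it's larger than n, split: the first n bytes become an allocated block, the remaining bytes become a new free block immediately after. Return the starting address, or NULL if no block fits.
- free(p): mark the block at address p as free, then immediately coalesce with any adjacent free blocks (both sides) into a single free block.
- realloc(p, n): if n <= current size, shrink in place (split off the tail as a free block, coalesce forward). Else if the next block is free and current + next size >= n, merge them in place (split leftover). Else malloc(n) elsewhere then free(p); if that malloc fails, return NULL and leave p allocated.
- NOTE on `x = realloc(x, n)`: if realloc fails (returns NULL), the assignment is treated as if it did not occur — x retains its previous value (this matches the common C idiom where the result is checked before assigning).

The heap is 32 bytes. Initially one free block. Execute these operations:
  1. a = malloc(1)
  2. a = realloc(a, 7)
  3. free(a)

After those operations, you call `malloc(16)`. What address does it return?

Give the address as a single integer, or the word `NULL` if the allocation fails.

Op 1: a = malloc(1) -> a = 0; heap: [0-0 ALLOC][1-31 FREE]
Op 2: a = realloc(a, 7) -> a = 0; heap: [0-6 ALLOC][7-31 FREE]
Op 3: free(a) -> (freed a); heap: [0-31 FREE]
malloc(16): first-fit scan over [0-31 FREE] -> 0

Answer: 0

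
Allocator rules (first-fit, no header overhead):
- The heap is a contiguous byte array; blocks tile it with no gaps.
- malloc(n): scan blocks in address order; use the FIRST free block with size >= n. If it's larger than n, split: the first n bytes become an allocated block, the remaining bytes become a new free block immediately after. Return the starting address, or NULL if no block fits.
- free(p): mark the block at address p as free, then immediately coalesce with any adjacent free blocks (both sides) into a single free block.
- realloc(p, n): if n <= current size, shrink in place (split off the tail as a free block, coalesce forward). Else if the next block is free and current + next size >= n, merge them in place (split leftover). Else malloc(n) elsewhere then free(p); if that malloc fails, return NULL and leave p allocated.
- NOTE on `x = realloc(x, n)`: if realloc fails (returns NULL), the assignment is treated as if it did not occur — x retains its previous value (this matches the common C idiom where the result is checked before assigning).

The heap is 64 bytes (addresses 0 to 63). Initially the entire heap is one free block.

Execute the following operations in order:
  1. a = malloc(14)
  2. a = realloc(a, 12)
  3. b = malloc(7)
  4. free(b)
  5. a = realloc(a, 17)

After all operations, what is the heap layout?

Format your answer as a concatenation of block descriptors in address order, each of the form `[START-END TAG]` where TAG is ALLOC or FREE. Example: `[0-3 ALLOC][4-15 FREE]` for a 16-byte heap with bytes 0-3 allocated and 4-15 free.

Answer: [0-16 ALLOC][17-63 FREE]

Derivation:
Op 1: a = malloc(14) -> a = 0; heap: [0-13 ALLOC][14-63 FREE]
Op 2: a = realloc(a, 12) -> a = 0; heap: [0-11 ALLOC][12-63 FREE]
Op 3: b = malloc(7) -> b = 12; heap: [0-11 ALLOC][12-18 ALLOC][19-63 FREE]
Op 4: free(b) -> (freed b); heap: [0-11 ALLOC][12-63 FREE]
Op 5: a = realloc(a, 17) -> a = 0; heap: [0-16 ALLOC][17-63 FREE]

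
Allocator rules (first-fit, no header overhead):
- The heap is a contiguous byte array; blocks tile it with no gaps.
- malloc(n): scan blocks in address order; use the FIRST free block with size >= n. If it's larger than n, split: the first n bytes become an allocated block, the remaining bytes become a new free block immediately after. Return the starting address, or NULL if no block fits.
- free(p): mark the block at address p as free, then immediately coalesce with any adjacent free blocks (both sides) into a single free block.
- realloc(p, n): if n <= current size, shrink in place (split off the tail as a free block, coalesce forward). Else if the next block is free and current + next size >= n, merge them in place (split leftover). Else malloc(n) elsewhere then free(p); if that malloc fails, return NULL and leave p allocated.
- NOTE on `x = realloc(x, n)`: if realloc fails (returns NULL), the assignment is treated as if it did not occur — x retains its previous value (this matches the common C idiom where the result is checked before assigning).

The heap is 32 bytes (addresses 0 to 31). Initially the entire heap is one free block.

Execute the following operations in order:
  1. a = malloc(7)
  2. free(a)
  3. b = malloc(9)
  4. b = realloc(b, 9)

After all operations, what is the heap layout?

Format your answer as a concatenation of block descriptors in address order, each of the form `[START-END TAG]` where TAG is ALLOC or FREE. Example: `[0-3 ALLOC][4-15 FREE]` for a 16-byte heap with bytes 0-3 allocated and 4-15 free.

Op 1: a = malloc(7) -> a = 0; heap: [0-6 ALLOC][7-31 FREE]
Op 2: free(a) -> (freed a); heap: [0-31 FREE]
Op 3: b = malloc(9) -> b = 0; heap: [0-8 ALLOC][9-31 FREE]
Op 4: b = realloc(b, 9) -> b = 0; heap: [0-8 ALLOC][9-31 FREE]

Answer: [0-8 ALLOC][9-31 FREE]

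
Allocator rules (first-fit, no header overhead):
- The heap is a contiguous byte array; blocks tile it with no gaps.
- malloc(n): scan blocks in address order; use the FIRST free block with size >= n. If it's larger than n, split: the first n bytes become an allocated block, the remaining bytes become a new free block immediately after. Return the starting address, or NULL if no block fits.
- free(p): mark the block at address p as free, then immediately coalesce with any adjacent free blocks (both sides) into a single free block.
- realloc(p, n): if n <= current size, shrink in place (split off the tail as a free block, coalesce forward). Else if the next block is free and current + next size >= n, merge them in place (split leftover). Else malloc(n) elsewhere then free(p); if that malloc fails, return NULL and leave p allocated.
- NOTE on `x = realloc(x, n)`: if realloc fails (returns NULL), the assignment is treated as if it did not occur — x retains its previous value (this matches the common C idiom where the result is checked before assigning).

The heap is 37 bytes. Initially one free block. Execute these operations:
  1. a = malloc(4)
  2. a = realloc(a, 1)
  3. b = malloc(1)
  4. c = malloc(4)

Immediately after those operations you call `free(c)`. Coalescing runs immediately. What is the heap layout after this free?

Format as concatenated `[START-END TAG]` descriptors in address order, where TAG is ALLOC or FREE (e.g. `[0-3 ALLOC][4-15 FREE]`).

Answer: [0-0 ALLOC][1-1 ALLOC][2-36 FREE]

Derivation:
Op 1: a = malloc(4) -> a = 0; heap: [0-3 ALLOC][4-36 FREE]
Op 2: a = realloc(a, 1) -> a = 0; heap: [0-0 ALLOC][1-36 FREE]
Op 3: b = malloc(1) -> b = 1; heap: [0-0 ALLOC][1-1 ALLOC][2-36 FREE]
Op 4: c = malloc(4) -> c = 2; heap: [0-0 ALLOC][1-1 ALLOC][2-5 ALLOC][6-36 FREE]
free(c): c = 2 -> block [2-5 ALLOC]; mark free, coalesce with adjacent free neighbors -> [0-0 ALLOC][1-1 ALLOC][2-36 FREE]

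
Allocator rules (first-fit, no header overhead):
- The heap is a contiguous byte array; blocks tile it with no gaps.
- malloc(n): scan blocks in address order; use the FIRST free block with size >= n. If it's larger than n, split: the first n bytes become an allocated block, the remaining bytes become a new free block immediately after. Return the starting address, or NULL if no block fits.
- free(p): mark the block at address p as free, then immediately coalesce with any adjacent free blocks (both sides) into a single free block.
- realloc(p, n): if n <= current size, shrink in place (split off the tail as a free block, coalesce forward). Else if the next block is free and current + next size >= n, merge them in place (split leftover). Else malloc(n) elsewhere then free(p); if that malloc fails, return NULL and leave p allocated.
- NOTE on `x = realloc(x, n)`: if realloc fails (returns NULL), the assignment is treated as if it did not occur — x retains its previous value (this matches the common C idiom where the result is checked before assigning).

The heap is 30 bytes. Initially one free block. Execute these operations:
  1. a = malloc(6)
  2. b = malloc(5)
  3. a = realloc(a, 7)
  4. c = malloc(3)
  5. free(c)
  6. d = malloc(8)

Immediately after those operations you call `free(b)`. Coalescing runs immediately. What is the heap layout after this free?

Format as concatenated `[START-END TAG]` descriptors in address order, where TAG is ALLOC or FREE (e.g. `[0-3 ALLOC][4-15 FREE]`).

Answer: [0-10 FREE][11-17 ALLOC][18-25 ALLOC][26-29 FREE]

Derivation:
Op 1: a = malloc(6) -> a = 0; heap: [0-5 ALLOC][6-29 FREE]
Op 2: b = malloc(5) -> b = 6; heap: [0-5 ALLOC][6-10 ALLOC][11-29 FREE]
Op 3: a = realloc(a, 7) -> a = 11; heap: [0-5 FREE][6-10 ALLOC][11-17 ALLOC][18-29 FREE]
Op 4: c = malloc(3) -> c = 0; heap: [0-2 ALLOC][3-5 FREE][6-10 ALLOC][11-17 ALLOC][18-29 FREE]
Op 5: free(c) -> (freed c); heap: [0-5 FREE][6-10 ALLOC][11-17 ALLOC][18-29 FREE]
Op 6: d = malloc(8) -> d = 18; heap: [0-5 FREE][6-10 ALLOC][11-17 ALLOC][18-25 ALLOC][26-29 FREE]
free(b): b = 6 -> block [6-10 ALLOC]; mark free, coalesce with adjacent free neighbors -> [0-10 FREE][11-17 ALLOC][18-25 ALLOC][26-29 FREE]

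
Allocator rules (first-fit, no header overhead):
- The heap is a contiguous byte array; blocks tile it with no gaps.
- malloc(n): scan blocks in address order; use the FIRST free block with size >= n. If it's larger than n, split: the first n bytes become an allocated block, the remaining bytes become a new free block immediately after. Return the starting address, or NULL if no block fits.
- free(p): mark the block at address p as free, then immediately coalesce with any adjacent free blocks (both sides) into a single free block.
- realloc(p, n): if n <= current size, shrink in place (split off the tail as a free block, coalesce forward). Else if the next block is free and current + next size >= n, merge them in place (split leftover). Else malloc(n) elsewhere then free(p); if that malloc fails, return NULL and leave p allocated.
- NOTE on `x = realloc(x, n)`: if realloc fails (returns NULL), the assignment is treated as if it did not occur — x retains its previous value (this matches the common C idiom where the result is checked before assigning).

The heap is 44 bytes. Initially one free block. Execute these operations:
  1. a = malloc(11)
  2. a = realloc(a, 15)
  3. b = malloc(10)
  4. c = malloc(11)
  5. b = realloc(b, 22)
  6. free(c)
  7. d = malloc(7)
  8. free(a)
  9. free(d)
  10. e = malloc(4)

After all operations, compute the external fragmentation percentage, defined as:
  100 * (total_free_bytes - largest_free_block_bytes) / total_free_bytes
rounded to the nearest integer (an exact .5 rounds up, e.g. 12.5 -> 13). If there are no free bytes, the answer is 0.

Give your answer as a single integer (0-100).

Answer: 37

Derivation:
Op 1: a = malloc(11) -> a = 0; heap: [0-10 ALLOC][11-43 FREE]
Op 2: a = realloc(a, 15) -> a = 0; heap: [0-14 ALLOC][15-43 FREE]
Op 3: b = malloc(10) -> b = 15; heap: [0-14 ALLOC][15-24 ALLOC][25-43 FREE]
Op 4: c = malloc(11) -> c = 25; heap: [0-14 ALLOC][15-24 ALLOC][25-35 ALLOC][36-43 FREE]
Op 5: b = realloc(b, 22) -> NULL (b unchanged); heap: [0-14 ALLOC][15-24 ALLOC][25-35 ALLOC][36-43 FREE]
Op 6: free(c) -> (freed c); heap: [0-14 ALLOC][15-24 ALLOC][25-43 FREE]
Op 7: d = malloc(7) -> d = 25; heap: [0-14 ALLOC][15-24 ALLOC][25-31 ALLOC][32-43 FREE]
Op 8: free(a) -> (freed a); heap: [0-14 FREE][15-24 ALLOC][25-31 ALLOC][32-43 FREE]
Op 9: free(d) -> (freed d); heap: [0-14 FREE][15-24 ALLOC][25-43 FREE]
Op 10: e = malloc(4) -> e = 0; heap: [0-3 ALLOC][4-14 FREE][15-24 ALLOC][25-43 FREE]
Free blocks: [11 19] total_free=30 largest=19 -> 100*(30-19)/30 = 1100/30 ≈ 36.667 -> rounds to 37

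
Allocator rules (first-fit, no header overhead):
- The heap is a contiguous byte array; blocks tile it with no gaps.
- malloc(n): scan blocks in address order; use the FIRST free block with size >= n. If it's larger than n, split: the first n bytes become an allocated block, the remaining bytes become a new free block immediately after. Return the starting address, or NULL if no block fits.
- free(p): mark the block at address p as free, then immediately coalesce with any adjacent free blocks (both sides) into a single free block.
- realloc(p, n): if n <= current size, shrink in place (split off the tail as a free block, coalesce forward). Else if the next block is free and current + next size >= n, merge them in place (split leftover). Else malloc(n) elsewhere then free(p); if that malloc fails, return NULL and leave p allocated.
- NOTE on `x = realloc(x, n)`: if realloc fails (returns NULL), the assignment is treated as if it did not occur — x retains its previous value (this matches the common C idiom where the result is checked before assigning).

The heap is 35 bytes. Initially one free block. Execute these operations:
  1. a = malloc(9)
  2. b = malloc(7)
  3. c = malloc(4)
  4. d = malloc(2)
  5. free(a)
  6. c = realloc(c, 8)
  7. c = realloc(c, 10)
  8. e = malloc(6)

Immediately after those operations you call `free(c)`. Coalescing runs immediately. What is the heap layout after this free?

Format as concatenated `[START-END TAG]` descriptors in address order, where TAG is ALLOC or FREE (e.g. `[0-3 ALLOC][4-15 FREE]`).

Op 1: a = malloc(9) -> a = 0; heap: [0-8 ALLOC][9-34 FREE]
Op 2: b = malloc(7) -> b = 9; heap: [0-8 ALLOC][9-15 ALLOC][16-34 FREE]
Op 3: c = malloc(4) -> c = 16; heap: [0-8 ALLOC][9-15 ALLOC][16-19 ALLOC][20-34 FREE]
Op 4: d = malloc(2) -> d = 20; heap: [0-8 ALLOC][9-15 ALLOC][16-19 ALLOC][20-21 ALLOC][22-34 FREE]
Op 5: free(a) -> (freed a); heap: [0-8 FREE][9-15 ALLOC][16-19 ALLOC][20-21 ALLOC][22-34 FREE]
Op 6: c = realloc(c, 8) -> c = 0; heap: [0-7 ALLOC][8-8 FREE][9-15 ALLOC][16-19 FREE][20-21 ALLOC][22-34 FREE]
Op 7: c = realloc(c, 10) -> c = 22; heap: [0-8 FREE][9-15 ALLOC][16-19 FREE][20-21 ALLOC][22-31 ALLOC][32-34 FREE]
Op 8: e = malloc(6) -> e = 0; heap: [0-5 ALLOC][6-8 FREE][9-15 ALLOC][16-19 FREE][20-21 ALLOC][22-31 ALLOC][32-34 FREE]
free(c): c = 22 -> block [22-31 ALLOC]; mark free, coalesce with adjacent free neighbors -> [0-5 ALLOC][6-8 FREE][9-15 ALLOC][16-19 FREE][20-21 ALLOC][22-34 FREE]

Answer: [0-5 ALLOC][6-8 FREE][9-15 ALLOC][16-19 FREE][20-21 ALLOC][22-34 FREE]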